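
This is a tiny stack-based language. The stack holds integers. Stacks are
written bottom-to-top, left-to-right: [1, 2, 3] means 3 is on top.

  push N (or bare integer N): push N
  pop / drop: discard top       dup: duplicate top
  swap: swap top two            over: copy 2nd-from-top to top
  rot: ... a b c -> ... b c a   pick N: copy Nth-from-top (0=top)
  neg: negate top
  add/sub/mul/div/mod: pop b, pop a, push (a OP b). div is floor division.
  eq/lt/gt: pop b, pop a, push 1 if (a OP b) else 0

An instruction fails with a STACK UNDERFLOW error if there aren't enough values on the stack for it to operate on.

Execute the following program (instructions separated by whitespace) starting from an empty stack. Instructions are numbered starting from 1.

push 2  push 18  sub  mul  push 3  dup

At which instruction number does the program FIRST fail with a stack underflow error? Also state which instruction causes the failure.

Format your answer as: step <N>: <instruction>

Answer: step 4: mul

Derivation:
Step 1 ('push 2'): stack = [2], depth = 1
Step 2 ('push 18'): stack = [2, 18], depth = 2
Step 3 ('sub'): stack = [-16], depth = 1
Step 4 ('mul'): needs 2 value(s) but depth is 1 — STACK UNDERFLOW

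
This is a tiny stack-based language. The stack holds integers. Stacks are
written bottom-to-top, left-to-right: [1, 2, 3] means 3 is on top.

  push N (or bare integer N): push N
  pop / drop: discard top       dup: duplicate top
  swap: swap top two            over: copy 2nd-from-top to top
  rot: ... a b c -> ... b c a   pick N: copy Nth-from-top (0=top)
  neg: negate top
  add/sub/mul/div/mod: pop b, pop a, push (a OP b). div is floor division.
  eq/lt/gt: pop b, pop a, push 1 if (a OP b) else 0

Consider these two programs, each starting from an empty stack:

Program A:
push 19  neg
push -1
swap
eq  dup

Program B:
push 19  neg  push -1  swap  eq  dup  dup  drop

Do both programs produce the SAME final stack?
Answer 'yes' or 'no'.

Answer: yes

Derivation:
Program A trace:
  After 'push 19': [19]
  After 'neg': [-19]
  After 'push -1': [-19, -1]
  After 'swap': [-1, -19]
  After 'eq': [0]
  After 'dup': [0, 0]
Program A final stack: [0, 0]

Program B trace:
  After 'push 19': [19]
  After 'neg': [-19]
  After 'push -1': [-19, -1]
  After 'swap': [-1, -19]
  After 'eq': [0]
  After 'dup': [0, 0]
  After 'dup': [0, 0, 0]
  After 'drop': [0, 0]
Program B final stack: [0, 0]
Same: yes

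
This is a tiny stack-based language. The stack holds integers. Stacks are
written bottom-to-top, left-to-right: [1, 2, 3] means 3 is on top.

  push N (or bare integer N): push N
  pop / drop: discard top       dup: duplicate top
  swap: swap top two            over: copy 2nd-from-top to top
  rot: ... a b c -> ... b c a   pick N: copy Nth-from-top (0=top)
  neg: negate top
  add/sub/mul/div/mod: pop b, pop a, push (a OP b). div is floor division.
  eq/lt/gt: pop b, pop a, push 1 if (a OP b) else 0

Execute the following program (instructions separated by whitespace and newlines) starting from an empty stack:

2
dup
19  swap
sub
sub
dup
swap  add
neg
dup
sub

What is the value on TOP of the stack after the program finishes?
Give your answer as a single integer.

After 'push 2': [2]
After 'dup': [2, 2]
After 'push 19': [2, 2, 19]
After 'swap': [2, 19, 2]
After 'sub': [2, 17]
After 'sub': [-15]
After 'dup': [-15, -15]
After 'swap': [-15, -15]
After 'add': [-30]
After 'neg': [30]
After 'dup': [30, 30]
After 'sub': [0]

Answer: 0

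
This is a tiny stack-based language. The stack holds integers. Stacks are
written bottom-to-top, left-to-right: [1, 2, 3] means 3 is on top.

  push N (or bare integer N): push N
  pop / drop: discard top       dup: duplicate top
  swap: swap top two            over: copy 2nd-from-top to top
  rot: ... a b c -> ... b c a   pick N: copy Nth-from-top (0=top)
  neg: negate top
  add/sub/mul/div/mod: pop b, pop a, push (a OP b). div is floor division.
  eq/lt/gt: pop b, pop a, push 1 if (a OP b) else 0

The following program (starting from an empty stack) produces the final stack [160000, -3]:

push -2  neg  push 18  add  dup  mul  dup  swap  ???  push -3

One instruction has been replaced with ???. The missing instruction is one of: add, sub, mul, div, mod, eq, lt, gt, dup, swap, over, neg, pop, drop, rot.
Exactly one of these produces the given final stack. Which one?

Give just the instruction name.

Stack before ???: [400, 400]
Stack after ???:  [160000]
The instruction that transforms [400, 400] -> [160000] is: mul

Answer: mul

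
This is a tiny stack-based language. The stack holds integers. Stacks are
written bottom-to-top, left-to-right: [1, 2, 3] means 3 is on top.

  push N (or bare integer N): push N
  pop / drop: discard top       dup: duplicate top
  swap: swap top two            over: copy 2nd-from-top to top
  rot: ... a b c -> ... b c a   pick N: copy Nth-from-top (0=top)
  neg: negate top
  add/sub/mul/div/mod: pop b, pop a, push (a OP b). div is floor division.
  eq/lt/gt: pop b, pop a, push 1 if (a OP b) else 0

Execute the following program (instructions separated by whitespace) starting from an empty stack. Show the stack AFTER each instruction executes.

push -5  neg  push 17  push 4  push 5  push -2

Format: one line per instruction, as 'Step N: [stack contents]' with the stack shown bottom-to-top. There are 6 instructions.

Step 1: [-5]
Step 2: [5]
Step 3: [5, 17]
Step 4: [5, 17, 4]
Step 5: [5, 17, 4, 5]
Step 6: [5, 17, 4, 5, -2]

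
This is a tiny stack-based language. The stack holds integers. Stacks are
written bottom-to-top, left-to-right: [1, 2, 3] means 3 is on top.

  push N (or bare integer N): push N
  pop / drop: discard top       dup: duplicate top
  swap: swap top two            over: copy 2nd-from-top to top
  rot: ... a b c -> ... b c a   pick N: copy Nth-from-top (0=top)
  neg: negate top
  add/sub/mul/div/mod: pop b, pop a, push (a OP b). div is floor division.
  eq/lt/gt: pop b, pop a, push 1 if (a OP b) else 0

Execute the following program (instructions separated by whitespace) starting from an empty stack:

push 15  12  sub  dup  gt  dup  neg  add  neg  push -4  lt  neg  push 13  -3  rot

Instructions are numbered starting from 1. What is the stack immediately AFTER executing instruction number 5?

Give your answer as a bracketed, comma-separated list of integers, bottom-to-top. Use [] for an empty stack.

Step 1 ('push 15'): [15]
Step 2 ('12'): [15, 12]
Step 3 ('sub'): [3]
Step 4 ('dup'): [3, 3]
Step 5 ('gt'): [0]

Answer: [0]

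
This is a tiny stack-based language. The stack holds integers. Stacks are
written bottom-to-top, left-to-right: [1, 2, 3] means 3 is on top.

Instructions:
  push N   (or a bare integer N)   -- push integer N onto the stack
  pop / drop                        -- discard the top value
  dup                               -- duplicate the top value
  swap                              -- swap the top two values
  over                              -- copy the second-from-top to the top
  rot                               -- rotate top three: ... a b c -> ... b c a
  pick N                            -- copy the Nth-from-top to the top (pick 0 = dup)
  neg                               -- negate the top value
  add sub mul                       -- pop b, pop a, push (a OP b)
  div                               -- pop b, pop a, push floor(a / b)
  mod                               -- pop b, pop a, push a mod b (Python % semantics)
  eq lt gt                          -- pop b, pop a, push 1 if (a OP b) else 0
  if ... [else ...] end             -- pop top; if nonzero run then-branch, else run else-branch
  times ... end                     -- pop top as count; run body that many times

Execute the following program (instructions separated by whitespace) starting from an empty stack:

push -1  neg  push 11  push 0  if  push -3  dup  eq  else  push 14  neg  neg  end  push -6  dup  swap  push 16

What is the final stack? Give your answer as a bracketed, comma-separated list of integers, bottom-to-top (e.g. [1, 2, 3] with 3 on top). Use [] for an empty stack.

Answer: [1, 11, 14, -6, -6, 16]

Derivation:
After 'push -1': [-1]
After 'neg': [1]
After 'push 11': [1, 11]
After 'push 0': [1, 11, 0]
After 'if': [1, 11]
After 'push 14': [1, 11, 14]
After 'neg': [1, 11, -14]
After 'neg': [1, 11, 14]
After 'push -6': [1, 11, 14, -6]
After 'dup': [1, 11, 14, -6, -6]
After 'swap': [1, 11, 14, -6, -6]
After 'push 16': [1, 11, 14, -6, -6, 16]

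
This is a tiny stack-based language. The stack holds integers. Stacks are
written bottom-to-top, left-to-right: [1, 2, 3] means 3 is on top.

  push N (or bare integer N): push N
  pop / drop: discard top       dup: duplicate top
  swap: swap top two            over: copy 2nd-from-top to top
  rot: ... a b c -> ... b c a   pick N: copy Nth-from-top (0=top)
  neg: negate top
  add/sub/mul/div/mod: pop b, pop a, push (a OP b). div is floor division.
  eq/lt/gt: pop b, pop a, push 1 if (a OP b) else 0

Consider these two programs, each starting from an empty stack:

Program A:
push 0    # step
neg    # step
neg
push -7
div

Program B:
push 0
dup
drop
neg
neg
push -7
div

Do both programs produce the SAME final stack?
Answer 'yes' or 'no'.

Answer: yes

Derivation:
Program A trace:
  After 'push 0': [0]
  After 'neg': [0]
  After 'neg': [0]
  After 'push -7': [0, -7]
  After 'div': [0]
Program A final stack: [0]

Program B trace:
  After 'push 0': [0]
  After 'dup': [0, 0]
  After 'drop': [0]
  After 'neg': [0]
  After 'neg': [0]
  After 'push -7': [0, -7]
  After 'div': [0]
Program B final stack: [0]
Same: yes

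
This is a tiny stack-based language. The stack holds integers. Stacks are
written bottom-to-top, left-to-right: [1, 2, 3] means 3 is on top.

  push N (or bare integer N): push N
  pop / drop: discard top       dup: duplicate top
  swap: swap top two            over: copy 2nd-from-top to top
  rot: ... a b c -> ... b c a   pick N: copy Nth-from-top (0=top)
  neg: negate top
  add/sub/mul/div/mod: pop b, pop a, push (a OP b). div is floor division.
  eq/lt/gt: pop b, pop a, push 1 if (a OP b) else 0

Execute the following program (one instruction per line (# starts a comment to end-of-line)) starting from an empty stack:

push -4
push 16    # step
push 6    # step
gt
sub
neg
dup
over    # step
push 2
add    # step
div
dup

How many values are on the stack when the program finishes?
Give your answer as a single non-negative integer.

Answer: 3

Derivation:
After 'push -4': stack = [-4] (depth 1)
After 'push 16': stack = [-4, 16] (depth 2)
After 'push 6': stack = [-4, 16, 6] (depth 3)
After 'gt': stack = [-4, 1] (depth 2)
After 'sub': stack = [-5] (depth 1)
After 'neg': stack = [5] (depth 1)
After 'dup': stack = [5, 5] (depth 2)
After 'over': stack = [5, 5, 5] (depth 3)
After 'push 2': stack = [5, 5, 5, 2] (depth 4)
After 'add': stack = [5, 5, 7] (depth 3)
After 'div': stack = [5, 0] (depth 2)
After 'dup': stack = [5, 0, 0] (depth 3)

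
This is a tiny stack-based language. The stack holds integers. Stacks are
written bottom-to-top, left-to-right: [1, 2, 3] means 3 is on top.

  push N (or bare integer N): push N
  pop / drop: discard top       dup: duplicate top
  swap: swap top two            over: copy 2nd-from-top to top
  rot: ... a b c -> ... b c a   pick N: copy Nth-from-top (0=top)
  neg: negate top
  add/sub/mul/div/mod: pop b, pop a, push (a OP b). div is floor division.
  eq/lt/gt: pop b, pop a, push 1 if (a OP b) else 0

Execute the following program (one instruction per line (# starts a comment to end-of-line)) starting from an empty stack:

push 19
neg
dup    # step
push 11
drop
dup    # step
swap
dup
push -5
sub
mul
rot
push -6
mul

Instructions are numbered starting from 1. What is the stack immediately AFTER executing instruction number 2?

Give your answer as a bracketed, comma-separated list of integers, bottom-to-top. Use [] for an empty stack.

Step 1 ('push 19'): [19]
Step 2 ('neg'): [-19]

Answer: [-19]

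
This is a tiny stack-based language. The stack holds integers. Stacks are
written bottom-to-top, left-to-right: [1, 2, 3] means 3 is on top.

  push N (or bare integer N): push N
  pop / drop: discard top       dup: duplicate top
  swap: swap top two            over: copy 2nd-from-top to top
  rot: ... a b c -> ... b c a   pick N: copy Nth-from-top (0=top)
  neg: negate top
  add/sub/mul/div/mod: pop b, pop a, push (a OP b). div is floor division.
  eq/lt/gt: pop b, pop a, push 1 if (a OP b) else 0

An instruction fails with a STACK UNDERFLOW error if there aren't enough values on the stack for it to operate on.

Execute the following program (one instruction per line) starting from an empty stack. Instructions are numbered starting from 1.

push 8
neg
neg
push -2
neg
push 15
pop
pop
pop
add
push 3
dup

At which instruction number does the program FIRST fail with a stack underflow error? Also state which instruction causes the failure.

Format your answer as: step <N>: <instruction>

Step 1 ('push 8'): stack = [8], depth = 1
Step 2 ('neg'): stack = [-8], depth = 1
Step 3 ('neg'): stack = [8], depth = 1
Step 4 ('push -2'): stack = [8, -2], depth = 2
Step 5 ('neg'): stack = [8, 2], depth = 2
Step 6 ('push 15'): stack = [8, 2, 15], depth = 3
Step 7 ('pop'): stack = [8, 2], depth = 2
Step 8 ('pop'): stack = [8], depth = 1
Step 9 ('pop'): stack = [], depth = 0
Step 10 ('add'): needs 2 value(s) but depth is 0 — STACK UNDERFLOW

Answer: step 10: add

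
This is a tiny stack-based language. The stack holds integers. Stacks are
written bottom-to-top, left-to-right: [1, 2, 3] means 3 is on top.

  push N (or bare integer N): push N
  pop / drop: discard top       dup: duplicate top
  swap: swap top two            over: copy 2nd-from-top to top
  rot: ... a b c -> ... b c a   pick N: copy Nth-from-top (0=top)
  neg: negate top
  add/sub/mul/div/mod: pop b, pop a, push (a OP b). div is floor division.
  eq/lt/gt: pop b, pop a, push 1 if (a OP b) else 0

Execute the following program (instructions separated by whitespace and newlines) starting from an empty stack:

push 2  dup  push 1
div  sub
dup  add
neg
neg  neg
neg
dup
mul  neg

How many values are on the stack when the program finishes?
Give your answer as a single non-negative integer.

After 'push 2': stack = [2] (depth 1)
After 'dup': stack = [2, 2] (depth 2)
After 'push 1': stack = [2, 2, 1] (depth 3)
After 'div': stack = [2, 2] (depth 2)
After 'sub': stack = [0] (depth 1)
After 'dup': stack = [0, 0] (depth 2)
After 'add': stack = [0] (depth 1)
After 'neg': stack = [0] (depth 1)
After 'neg': stack = [0] (depth 1)
After 'neg': stack = [0] (depth 1)
After 'neg': stack = [0] (depth 1)
After 'dup': stack = [0, 0] (depth 2)
After 'mul': stack = [0] (depth 1)
After 'neg': stack = [0] (depth 1)

Answer: 1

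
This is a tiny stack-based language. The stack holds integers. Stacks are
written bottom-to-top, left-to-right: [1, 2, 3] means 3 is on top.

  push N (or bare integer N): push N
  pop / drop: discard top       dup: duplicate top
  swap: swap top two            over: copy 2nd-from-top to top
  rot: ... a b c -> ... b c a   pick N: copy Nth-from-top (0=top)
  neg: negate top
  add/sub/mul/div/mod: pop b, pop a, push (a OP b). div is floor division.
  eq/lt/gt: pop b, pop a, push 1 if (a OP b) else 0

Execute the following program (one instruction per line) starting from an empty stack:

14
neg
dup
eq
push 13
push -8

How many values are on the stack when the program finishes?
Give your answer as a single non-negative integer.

After 'push 14': stack = [14] (depth 1)
After 'neg': stack = [-14] (depth 1)
After 'dup': stack = [-14, -14] (depth 2)
After 'eq': stack = [1] (depth 1)
After 'push 13': stack = [1, 13] (depth 2)
After 'push -8': stack = [1, 13, -8] (depth 3)

Answer: 3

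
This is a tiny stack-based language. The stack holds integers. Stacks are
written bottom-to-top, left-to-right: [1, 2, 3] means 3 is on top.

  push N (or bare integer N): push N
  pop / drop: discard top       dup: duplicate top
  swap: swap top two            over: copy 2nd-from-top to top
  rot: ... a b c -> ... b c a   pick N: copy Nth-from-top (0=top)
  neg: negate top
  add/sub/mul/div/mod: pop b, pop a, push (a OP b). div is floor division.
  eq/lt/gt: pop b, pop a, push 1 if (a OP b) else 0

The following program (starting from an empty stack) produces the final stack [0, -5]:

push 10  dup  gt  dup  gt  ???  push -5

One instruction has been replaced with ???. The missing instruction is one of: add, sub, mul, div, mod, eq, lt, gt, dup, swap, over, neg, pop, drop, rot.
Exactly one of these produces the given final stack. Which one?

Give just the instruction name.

Stack before ???: [0]
Stack after ???:  [0]
The instruction that transforms [0] -> [0] is: neg

Answer: neg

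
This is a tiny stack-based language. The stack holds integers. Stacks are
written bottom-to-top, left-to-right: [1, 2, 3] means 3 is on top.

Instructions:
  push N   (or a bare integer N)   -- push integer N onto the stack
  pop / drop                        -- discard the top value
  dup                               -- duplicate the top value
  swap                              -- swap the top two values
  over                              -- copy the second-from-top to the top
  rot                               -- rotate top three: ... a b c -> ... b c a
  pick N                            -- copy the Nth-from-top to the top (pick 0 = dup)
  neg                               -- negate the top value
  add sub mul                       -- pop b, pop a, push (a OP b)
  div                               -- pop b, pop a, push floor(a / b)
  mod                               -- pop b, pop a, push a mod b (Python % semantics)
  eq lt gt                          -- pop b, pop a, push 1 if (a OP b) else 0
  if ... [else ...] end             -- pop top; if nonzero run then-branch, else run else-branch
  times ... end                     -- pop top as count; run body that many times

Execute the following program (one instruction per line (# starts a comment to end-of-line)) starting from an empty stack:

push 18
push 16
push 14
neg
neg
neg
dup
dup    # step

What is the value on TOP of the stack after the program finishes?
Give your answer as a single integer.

Answer: -14

Derivation:
After 'push 18': [18]
After 'push 16': [18, 16]
After 'push 14': [18, 16, 14]
After 'neg': [18, 16, -14]
After 'neg': [18, 16, 14]
After 'neg': [18, 16, -14]
After 'dup': [18, 16, -14, -14]
After 'dup': [18, 16, -14, -14, -14]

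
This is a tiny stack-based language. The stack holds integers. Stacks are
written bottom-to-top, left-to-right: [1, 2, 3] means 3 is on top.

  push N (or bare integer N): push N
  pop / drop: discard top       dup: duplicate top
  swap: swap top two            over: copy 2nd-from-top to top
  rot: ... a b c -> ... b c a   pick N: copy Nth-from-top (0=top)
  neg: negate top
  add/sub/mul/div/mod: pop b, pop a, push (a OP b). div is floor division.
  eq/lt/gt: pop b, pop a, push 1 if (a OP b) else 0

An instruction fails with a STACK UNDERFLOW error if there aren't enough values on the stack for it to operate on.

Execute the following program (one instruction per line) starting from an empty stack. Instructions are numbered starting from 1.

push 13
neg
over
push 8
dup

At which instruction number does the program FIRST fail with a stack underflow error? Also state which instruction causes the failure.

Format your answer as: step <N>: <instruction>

Step 1 ('push 13'): stack = [13], depth = 1
Step 2 ('neg'): stack = [-13], depth = 1
Step 3 ('over'): needs 2 value(s) but depth is 1 — STACK UNDERFLOW

Answer: step 3: over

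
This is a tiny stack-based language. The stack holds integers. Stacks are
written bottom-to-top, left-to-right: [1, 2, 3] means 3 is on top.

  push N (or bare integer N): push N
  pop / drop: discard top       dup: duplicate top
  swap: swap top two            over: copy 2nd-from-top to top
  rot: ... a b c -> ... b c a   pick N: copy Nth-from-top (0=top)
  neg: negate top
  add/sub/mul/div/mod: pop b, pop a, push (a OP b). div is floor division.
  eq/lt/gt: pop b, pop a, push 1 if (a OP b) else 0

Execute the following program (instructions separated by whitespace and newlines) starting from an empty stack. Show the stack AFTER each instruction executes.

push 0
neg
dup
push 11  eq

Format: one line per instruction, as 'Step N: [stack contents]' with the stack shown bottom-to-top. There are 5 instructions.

Step 1: [0]
Step 2: [0]
Step 3: [0, 0]
Step 4: [0, 0, 11]
Step 5: [0, 0]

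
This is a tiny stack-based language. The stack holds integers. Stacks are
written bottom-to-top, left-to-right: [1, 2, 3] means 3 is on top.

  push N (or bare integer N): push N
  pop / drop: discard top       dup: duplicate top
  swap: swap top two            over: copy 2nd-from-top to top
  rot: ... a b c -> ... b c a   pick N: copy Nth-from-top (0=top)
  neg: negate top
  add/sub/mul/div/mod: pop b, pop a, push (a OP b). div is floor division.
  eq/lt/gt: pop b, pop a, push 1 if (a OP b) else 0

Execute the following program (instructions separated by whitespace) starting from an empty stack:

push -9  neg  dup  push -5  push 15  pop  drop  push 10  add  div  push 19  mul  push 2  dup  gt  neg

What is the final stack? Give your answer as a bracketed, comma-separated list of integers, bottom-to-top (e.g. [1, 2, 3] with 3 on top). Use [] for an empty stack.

After 'push -9': [-9]
After 'neg': [9]
After 'dup': [9, 9]
After 'push -5': [9, 9, -5]
After 'push 15': [9, 9, -5, 15]
After 'pop': [9, 9, -5]
After 'drop': [9, 9]
After 'push 10': [9, 9, 10]
After 'add': [9, 19]
After 'div': [0]
After 'push 19': [0, 19]
After 'mul': [0]
After 'push 2': [0, 2]
After 'dup': [0, 2, 2]
After 'gt': [0, 0]
After 'neg': [0, 0]

Answer: [0, 0]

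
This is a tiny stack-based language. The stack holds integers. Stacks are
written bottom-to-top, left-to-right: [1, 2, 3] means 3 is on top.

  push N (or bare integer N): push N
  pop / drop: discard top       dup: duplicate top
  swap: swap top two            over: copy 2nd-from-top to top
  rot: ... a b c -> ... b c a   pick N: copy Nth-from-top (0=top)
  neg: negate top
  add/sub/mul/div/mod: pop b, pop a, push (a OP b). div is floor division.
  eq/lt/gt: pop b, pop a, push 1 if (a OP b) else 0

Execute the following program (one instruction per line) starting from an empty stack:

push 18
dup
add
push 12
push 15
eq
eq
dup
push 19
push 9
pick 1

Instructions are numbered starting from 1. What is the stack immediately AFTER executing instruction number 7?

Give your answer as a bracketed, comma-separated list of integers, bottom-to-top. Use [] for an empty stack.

Answer: [0]

Derivation:
Step 1 ('push 18'): [18]
Step 2 ('dup'): [18, 18]
Step 3 ('add'): [36]
Step 4 ('push 12'): [36, 12]
Step 5 ('push 15'): [36, 12, 15]
Step 6 ('eq'): [36, 0]
Step 7 ('eq'): [0]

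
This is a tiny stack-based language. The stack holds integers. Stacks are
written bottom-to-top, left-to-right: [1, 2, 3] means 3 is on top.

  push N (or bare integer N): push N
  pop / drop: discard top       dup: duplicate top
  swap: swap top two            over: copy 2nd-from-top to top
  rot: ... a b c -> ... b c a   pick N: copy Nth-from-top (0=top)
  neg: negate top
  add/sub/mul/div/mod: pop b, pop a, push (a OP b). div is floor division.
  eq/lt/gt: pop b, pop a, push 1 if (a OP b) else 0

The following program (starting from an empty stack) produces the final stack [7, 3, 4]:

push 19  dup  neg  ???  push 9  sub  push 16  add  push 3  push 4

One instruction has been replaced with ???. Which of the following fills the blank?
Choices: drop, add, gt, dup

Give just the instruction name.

Stack before ???: [19, -19]
Stack after ???:  [0]
Checking each choice:
  drop: produces [26, 3, 4]
  add: MATCH
  gt: produces [8, 3, 4]
  dup: produces [19, -19, -12, 3, 4]


Answer: add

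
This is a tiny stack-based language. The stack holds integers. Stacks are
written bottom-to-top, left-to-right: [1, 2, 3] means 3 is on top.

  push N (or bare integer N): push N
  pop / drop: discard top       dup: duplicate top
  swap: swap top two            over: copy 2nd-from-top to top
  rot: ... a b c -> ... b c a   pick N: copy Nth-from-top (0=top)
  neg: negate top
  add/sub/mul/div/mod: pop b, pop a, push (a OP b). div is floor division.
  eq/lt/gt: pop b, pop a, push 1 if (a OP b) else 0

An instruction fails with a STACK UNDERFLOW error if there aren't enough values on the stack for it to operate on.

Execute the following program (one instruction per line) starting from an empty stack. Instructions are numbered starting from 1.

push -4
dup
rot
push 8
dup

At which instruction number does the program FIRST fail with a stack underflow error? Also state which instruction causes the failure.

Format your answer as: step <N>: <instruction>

Step 1 ('push -4'): stack = [-4], depth = 1
Step 2 ('dup'): stack = [-4, -4], depth = 2
Step 3 ('rot'): needs 3 value(s) but depth is 2 — STACK UNDERFLOW

Answer: step 3: rot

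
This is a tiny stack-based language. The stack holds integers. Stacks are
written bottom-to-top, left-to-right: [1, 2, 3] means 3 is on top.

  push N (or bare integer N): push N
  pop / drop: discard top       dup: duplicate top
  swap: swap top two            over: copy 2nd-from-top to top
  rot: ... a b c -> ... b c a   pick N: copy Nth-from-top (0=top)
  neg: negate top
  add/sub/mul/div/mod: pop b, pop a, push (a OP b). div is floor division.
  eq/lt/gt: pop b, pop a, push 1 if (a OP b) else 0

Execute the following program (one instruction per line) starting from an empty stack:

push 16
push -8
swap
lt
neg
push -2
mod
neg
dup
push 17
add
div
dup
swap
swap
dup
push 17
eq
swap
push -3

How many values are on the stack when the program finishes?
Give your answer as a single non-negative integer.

After 'push 16': stack = [16] (depth 1)
After 'push -8': stack = [16, -8] (depth 2)
After 'swap': stack = [-8, 16] (depth 2)
After 'lt': stack = [1] (depth 1)
After 'neg': stack = [-1] (depth 1)
After 'push -2': stack = [-1, -2] (depth 2)
After 'mod': stack = [-1] (depth 1)
After 'neg': stack = [1] (depth 1)
After 'dup': stack = [1, 1] (depth 2)
After 'push 17': stack = [1, 1, 17] (depth 3)
After 'add': stack = [1, 18] (depth 2)
After 'div': stack = [0] (depth 1)
After 'dup': stack = [0, 0] (depth 2)
After 'swap': stack = [0, 0] (depth 2)
After 'swap': stack = [0, 0] (depth 2)
After 'dup': stack = [0, 0, 0] (depth 3)
After 'push 17': stack = [0, 0, 0, 17] (depth 4)
After 'eq': stack = [0, 0, 0] (depth 3)
After 'swap': stack = [0, 0, 0] (depth 3)
After 'push -3': stack = [0, 0, 0, -3] (depth 4)

Answer: 4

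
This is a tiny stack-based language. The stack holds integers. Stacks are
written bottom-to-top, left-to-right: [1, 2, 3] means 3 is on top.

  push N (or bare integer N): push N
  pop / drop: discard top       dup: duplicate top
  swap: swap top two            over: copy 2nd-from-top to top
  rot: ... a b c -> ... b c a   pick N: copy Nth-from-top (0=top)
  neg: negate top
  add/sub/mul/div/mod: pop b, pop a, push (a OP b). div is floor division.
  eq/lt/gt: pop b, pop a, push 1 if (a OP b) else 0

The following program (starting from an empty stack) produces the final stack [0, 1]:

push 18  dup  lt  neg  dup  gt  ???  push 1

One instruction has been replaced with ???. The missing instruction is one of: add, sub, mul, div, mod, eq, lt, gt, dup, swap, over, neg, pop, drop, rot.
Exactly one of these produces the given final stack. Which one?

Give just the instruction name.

Stack before ???: [0]
Stack after ???:  [0]
The instruction that transforms [0] -> [0] is: neg

Answer: neg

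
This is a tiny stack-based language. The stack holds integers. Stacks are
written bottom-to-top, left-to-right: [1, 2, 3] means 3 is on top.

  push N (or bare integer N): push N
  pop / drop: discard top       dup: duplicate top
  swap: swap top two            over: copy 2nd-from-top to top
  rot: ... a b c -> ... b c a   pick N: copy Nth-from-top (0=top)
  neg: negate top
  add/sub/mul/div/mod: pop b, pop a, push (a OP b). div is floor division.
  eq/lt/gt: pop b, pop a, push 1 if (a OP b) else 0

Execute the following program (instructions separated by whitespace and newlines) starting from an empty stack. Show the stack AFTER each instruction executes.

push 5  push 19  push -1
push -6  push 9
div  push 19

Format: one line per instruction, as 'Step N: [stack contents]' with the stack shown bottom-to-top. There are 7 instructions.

Step 1: [5]
Step 2: [5, 19]
Step 3: [5, 19, -1]
Step 4: [5, 19, -1, -6]
Step 5: [5, 19, -1, -6, 9]
Step 6: [5, 19, -1, -1]
Step 7: [5, 19, -1, -1, 19]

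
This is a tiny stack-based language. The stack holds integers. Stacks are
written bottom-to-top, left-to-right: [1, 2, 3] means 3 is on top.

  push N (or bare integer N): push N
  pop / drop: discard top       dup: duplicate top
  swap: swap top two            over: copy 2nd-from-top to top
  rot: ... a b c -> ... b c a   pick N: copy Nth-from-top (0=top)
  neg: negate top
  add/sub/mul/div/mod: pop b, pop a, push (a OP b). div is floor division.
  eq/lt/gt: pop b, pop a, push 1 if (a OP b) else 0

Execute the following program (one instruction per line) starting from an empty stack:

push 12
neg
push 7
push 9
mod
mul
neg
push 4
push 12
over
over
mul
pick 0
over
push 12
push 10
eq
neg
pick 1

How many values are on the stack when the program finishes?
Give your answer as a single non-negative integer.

Answer: 8

Derivation:
After 'push 12': stack = [12] (depth 1)
After 'neg': stack = [-12] (depth 1)
After 'push 7': stack = [-12, 7] (depth 2)
After 'push 9': stack = [-12, 7, 9] (depth 3)
After 'mod': stack = [-12, 7] (depth 2)
After 'mul': stack = [-84] (depth 1)
After 'neg': stack = [84] (depth 1)
After 'push 4': stack = [84, 4] (depth 2)
After 'push 12': stack = [84, 4, 12] (depth 3)
After 'over': stack = [84, 4, 12, 4] (depth 4)
After 'over': stack = [84, 4, 12, 4, 12] (depth 5)
After 'mul': stack = [84, 4, 12, 48] (depth 4)
After 'pick 0': stack = [84, 4, 12, 48, 48] (depth 5)
After 'over': stack = [84, 4, 12, 48, 48, 48] (depth 6)
After 'push 12': stack = [84, 4, 12, 48, 48, 48, 12] (depth 7)
After 'push 10': stack = [84, 4, 12, 48, 48, 48, 12, 10] (depth 8)
After 'eq': stack = [84, 4, 12, 48, 48, 48, 0] (depth 7)
After 'neg': stack = [84, 4, 12, 48, 48, 48, 0] (depth 7)
After 'pick 1': stack = [84, 4, 12, 48, 48, 48, 0, 48] (depth 8)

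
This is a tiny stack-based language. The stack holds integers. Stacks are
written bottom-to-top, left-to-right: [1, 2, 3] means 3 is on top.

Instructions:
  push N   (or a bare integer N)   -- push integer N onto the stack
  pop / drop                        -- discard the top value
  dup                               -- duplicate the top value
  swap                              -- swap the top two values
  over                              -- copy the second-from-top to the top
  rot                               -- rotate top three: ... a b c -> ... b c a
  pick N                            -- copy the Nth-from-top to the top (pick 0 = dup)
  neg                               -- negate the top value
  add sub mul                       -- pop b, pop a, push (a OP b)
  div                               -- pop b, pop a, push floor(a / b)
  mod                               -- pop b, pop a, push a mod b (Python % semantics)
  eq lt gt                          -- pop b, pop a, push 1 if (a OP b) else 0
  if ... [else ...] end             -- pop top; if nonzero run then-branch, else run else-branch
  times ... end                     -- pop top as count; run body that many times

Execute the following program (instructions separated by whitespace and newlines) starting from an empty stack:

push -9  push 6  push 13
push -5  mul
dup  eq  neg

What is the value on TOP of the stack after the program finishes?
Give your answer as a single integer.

Answer: -1

Derivation:
After 'push -9': [-9]
After 'push 6': [-9, 6]
After 'push 13': [-9, 6, 13]
After 'push -5': [-9, 6, 13, -5]
After 'mul': [-9, 6, -65]
After 'dup': [-9, 6, -65, -65]
After 'eq': [-9, 6, 1]
After 'neg': [-9, 6, -1]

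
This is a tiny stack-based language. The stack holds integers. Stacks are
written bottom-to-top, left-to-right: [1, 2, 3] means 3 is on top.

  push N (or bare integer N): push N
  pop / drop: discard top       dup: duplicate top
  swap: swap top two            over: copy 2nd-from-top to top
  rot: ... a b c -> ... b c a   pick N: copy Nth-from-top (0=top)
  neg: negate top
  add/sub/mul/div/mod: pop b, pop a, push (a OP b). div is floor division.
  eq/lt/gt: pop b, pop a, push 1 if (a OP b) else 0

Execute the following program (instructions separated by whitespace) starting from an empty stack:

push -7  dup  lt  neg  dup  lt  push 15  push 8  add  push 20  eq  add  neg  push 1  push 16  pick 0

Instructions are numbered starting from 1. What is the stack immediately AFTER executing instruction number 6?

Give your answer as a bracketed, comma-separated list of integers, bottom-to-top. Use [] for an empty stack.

Step 1 ('push -7'): [-7]
Step 2 ('dup'): [-7, -7]
Step 3 ('lt'): [0]
Step 4 ('neg'): [0]
Step 5 ('dup'): [0, 0]
Step 6 ('lt'): [0]

Answer: [0]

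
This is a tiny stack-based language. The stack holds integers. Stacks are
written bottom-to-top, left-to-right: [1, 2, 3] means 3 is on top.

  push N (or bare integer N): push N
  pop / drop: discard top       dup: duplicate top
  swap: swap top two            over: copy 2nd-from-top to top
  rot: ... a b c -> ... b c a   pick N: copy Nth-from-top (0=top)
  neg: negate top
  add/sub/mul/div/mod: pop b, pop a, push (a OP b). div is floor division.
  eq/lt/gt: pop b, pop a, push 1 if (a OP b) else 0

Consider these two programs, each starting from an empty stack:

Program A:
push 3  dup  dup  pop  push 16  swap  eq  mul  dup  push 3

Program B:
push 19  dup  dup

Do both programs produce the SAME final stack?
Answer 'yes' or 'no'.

Answer: no

Derivation:
Program A trace:
  After 'push 3': [3]
  After 'dup': [3, 3]
  After 'dup': [3, 3, 3]
  After 'pop': [3, 3]
  After 'push 16': [3, 3, 16]
  After 'swap': [3, 16, 3]
  After 'eq': [3, 0]
  After 'mul': [0]
  After 'dup': [0, 0]
  After 'push 3': [0, 0, 3]
Program A final stack: [0, 0, 3]

Program B trace:
  After 'push 19': [19]
  After 'dup': [19, 19]
  After 'dup': [19, 19, 19]
Program B final stack: [19, 19, 19]
Same: no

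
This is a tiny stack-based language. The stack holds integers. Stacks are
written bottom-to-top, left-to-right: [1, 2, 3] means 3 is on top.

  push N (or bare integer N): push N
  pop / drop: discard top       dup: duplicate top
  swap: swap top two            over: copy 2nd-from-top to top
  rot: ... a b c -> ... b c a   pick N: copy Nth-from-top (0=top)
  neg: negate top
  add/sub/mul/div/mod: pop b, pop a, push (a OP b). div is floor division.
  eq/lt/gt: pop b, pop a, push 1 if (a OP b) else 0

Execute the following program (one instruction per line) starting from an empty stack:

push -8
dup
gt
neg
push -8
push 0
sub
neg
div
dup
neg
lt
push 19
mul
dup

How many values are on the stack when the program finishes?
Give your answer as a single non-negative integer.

After 'push -8': stack = [-8] (depth 1)
After 'dup': stack = [-8, -8] (depth 2)
After 'gt': stack = [0] (depth 1)
After 'neg': stack = [0] (depth 1)
After 'push -8': stack = [0, -8] (depth 2)
After 'push 0': stack = [0, -8, 0] (depth 3)
After 'sub': stack = [0, -8] (depth 2)
After 'neg': stack = [0, 8] (depth 2)
After 'div': stack = [0] (depth 1)
After 'dup': stack = [0, 0] (depth 2)
After 'neg': stack = [0, 0] (depth 2)
After 'lt': stack = [0] (depth 1)
After 'push 19': stack = [0, 19] (depth 2)
After 'mul': stack = [0] (depth 1)
After 'dup': stack = [0, 0] (depth 2)

Answer: 2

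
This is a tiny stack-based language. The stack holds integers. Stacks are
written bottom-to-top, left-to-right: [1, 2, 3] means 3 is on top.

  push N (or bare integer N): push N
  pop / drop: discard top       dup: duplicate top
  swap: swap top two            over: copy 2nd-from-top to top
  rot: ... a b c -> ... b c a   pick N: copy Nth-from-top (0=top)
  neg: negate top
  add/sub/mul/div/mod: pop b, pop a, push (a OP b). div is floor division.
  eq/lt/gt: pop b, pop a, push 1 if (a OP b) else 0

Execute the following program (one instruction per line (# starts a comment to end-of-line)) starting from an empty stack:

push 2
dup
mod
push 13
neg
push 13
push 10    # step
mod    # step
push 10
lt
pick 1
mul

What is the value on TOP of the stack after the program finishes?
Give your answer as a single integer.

Answer: -13

Derivation:
After 'push 2': [2]
After 'dup': [2, 2]
After 'mod': [0]
After 'push 13': [0, 13]
After 'neg': [0, -13]
After 'push 13': [0, -13, 13]
After 'push 10': [0, -13, 13, 10]
After 'mod': [0, -13, 3]
After 'push 10': [0, -13, 3, 10]
After 'lt': [0, -13, 1]
After 'pick 1': [0, -13, 1, -13]
After 'mul': [0, -13, -13]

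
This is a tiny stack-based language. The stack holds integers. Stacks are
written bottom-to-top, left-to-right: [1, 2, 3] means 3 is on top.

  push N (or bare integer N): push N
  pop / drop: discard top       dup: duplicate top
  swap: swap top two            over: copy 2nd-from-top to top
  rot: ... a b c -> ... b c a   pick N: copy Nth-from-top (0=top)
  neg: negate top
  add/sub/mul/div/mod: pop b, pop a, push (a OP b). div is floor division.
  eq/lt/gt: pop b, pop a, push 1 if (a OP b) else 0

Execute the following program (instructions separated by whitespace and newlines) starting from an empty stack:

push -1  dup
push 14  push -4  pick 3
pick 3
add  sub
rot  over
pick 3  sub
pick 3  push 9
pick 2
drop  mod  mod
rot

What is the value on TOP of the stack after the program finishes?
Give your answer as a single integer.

After 'push -1': [-1]
After 'dup': [-1, -1]
After 'push 14': [-1, -1, 14]
After 'push -4': [-1, -1, 14, -4]
After 'pick 3': [-1, -1, 14, -4, -1]
After 'pick 3': [-1, -1, 14, -4, -1, -1]
After 'add': [-1, -1, 14, -4, -2]
After 'sub': [-1, -1, 14, -2]
After 'rot': [-1, 14, -2, -1]
After 'over': [-1, 14, -2, -1, -2]
After 'pick 3': [-1, 14, -2, -1, -2, 14]
After 'sub': [-1, 14, -2, -1, -16]
After 'pick 3': [-1, 14, -2, -1, -16, 14]
After 'push 9': [-1, 14, -2, -1, -16, 14, 9]
After 'pick 2': [-1, 14, -2, -1, -16, 14, 9, -16]
After 'drop': [-1, 14, -2, -1, -16, 14, 9]
After 'mod': [-1, 14, -2, -1, -16, 5]
After 'mod': [-1, 14, -2, -1, 4]
After 'rot': [-1, 14, -1, 4, -2]

Answer: -2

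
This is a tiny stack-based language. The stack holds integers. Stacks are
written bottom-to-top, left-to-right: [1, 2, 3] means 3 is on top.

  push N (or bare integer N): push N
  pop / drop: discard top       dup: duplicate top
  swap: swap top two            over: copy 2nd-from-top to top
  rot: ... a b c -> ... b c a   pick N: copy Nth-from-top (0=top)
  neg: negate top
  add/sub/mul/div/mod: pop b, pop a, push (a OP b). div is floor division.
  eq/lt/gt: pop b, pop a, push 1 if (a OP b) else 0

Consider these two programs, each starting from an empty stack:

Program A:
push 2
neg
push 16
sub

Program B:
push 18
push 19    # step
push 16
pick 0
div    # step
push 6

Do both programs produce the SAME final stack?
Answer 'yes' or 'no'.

Program A trace:
  After 'push 2': [2]
  After 'neg': [-2]
  After 'push 16': [-2, 16]
  After 'sub': [-18]
Program A final stack: [-18]

Program B trace:
  After 'push 18': [18]
  After 'push 19': [18, 19]
  After 'push 16': [18, 19, 16]
  After 'pick 0': [18, 19, 16, 16]
  After 'div': [18, 19, 1]
  After 'push 6': [18, 19, 1, 6]
Program B final stack: [18, 19, 1, 6]
Same: no

Answer: no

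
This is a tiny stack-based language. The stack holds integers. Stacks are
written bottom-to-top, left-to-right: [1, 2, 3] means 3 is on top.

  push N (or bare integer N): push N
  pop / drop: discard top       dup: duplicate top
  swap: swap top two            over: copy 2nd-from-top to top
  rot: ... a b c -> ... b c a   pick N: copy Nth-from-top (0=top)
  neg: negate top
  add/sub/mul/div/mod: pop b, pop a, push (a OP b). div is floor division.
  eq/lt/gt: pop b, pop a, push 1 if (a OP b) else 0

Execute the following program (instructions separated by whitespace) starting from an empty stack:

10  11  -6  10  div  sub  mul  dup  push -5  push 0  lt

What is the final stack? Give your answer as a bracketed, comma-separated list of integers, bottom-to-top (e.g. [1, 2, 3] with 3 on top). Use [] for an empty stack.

Answer: [120, 120, 1]

Derivation:
After 'push 10': [10]
After 'push 11': [10, 11]
After 'push -6': [10, 11, -6]
After 'push 10': [10, 11, -6, 10]
After 'div': [10, 11, -1]
After 'sub': [10, 12]
After 'mul': [120]
After 'dup': [120, 120]
After 'push -5': [120, 120, -5]
After 'push 0': [120, 120, -5, 0]
After 'lt': [120, 120, 1]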